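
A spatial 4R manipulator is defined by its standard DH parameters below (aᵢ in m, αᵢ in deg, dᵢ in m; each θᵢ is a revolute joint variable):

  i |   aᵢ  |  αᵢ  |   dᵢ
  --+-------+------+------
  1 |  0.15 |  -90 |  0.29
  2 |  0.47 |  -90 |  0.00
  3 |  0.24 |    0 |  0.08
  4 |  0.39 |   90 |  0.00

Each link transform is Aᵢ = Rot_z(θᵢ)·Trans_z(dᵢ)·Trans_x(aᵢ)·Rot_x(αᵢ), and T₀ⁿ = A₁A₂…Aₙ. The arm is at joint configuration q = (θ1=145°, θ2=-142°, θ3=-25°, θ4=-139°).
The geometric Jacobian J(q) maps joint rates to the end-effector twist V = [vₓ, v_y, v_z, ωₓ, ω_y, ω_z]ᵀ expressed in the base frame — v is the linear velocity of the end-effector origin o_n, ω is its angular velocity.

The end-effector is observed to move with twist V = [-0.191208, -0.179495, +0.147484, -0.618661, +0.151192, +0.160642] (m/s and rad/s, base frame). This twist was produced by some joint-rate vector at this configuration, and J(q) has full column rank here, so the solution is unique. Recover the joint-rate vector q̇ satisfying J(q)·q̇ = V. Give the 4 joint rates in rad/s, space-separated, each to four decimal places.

o_n = [-0.0813, -0.1982, 0.5455]
J₁: ẑ×o_n = [0.1982, -0.0813, 0.0000], ω = ẑ
J2: z=[-0.5736, -0.8192, 0.0000] o=[-0.1229, 0.0860, 0.2900] → [-0.2093, 0.1466, 0.1971, -0.5736, -0.8192, 0.0000]
J3: z=[-0.5043, 0.3531, 0.7880] o=[0.1805, -0.1264, 0.5794] → [0.0446, -0.2233, 0.1286, -0.5043, 0.3531, 0.7880]
J4: z=[-0.5043, 0.3531, 0.7880] o=[0.2224, -0.2795, 0.7763] → [-0.1456, -0.3557, 0.0662, -0.5043, 0.3531, 0.7880]
q̇ = J⁺·V = [-0.5990, 0.2310, 0.6110, 0.3530]

-0.5990 0.2310 0.6110 0.3530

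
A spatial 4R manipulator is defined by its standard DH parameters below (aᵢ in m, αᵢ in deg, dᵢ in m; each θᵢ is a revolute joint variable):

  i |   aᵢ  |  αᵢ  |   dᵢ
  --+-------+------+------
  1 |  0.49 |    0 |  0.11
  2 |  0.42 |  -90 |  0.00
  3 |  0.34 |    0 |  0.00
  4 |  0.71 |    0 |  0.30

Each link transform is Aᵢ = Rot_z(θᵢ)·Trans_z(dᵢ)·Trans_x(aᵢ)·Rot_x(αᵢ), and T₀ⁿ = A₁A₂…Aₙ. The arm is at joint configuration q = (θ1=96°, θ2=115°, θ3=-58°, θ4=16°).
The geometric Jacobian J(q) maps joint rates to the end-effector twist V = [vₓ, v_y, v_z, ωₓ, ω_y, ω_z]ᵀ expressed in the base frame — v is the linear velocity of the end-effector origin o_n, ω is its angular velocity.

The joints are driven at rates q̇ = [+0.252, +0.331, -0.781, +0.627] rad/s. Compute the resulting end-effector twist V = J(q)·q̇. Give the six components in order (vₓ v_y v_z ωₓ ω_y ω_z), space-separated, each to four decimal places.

o_n = [-0.8634, -0.3507, 0.8734]
J₁: ẑ×o_n = [0.3507, -0.8634, 0.0000], ω = ẑ
J2: z=[0.0000, 0.0000, 1.0000] o=[-0.0512, 0.4873, 0.1100] → [0.8380, -0.8122, 0.0000, 0.0000, 0.0000, 1.0000]
J3: z=[0.5150, -0.8572, 0.0000] o=[-0.4112, 0.2710, 0.1100] → [-0.6544, -0.3932, -0.7078, 0.5150, -0.8572, 0.0000]
J4: z=[0.5150, -0.8572, 0.0000] o=[-0.5657, 0.1782, 0.3983] → [-0.4072, -0.2447, -0.5276, 0.5150, -0.8572, 0.0000]
V = J·q̇ = [0.6215, -0.3328, 0.2220, -0.0793, 0.1320, 0.5830]

0.6215 -0.3328 0.2220 -0.0793 0.1320 0.5830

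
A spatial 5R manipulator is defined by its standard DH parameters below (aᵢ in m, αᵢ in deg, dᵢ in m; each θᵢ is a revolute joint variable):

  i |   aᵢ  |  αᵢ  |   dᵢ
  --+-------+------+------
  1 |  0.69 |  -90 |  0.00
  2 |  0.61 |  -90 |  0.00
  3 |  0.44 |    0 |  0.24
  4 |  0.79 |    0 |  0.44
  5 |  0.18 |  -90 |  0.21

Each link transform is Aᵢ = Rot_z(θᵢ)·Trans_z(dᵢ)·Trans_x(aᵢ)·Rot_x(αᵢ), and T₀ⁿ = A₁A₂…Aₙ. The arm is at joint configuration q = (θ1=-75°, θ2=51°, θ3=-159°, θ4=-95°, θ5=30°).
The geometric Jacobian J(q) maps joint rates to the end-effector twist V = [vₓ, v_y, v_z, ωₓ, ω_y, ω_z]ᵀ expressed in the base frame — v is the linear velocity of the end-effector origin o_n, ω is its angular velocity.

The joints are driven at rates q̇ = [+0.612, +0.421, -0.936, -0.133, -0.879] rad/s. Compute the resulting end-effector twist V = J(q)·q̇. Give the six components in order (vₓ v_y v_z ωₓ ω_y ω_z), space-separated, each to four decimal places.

o_n = [-0.7265, -0.0965, -0.4451]
J₁: ẑ×o_n = [0.0965, -0.7265, 0.0000], ω = ẑ
J2: z=[0.9659, 0.2588, 0.0000] o=[0.1786, -0.6665, 0.0000] → [-0.1152, 0.4299, 0.7848, 0.9659, 0.2588, 0.0000]
J3: z=[-0.2011, 0.7507, -0.6293] o=[0.2779, -1.0373, -0.4741] → [0.6138, 0.6380, 0.5648, -0.2011, 0.7507, -0.6293]
J4: z=[-0.2011, 0.7507, -0.6293] o=[0.3151, -0.5666, -0.3059] → [0.1913, 0.6275, 0.6873, -0.2011, 0.7507, -0.6293]
J5: z=[-0.2011, 0.7507, -0.6293] o=[-0.5424, -0.3005, -0.4135] → [0.1047, 0.1095, 0.0972, -0.2011, 0.7507, -0.6293]
V = J·q̇ = [-0.6814, -1.0405, -0.3751, 0.7985, -1.3533, 1.8379]

-0.6814 -1.0405 -0.3751 0.7985 -1.3533 1.8379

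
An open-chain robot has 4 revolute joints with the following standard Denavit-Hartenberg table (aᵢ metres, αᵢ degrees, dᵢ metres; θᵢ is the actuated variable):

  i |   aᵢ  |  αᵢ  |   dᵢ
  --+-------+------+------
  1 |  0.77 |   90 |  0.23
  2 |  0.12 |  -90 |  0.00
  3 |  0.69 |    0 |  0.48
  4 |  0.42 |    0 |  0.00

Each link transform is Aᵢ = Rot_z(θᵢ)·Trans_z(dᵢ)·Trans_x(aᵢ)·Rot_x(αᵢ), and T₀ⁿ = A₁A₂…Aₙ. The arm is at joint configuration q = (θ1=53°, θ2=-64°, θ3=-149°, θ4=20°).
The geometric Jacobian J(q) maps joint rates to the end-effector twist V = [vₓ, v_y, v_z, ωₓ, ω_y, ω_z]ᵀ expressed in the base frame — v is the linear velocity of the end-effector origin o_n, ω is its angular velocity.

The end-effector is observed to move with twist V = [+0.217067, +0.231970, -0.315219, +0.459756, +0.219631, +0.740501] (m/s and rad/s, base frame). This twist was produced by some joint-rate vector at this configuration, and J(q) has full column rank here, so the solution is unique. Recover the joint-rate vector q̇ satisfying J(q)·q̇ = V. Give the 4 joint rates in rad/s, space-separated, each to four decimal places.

0.5200 0.2350 0.6050 -0.1020

o_n = [1.0734, 0.2916, 1.1017]
J₁: ẑ×o_n = [-0.2916, 1.0734, 0.0000], ω = ẑ
J2: z=[0.7986, -0.6018, 0.0000] o=[0.4634, 0.6149, 0.2300] → [-0.5246, -0.6962, 0.1089, 0.7986, -0.6018, 0.0000]
J3: z=[0.5409, 0.7178, 0.4384] o=[0.4951, 0.6570, 0.1221] → [0.8633, -0.2763, -0.6128, 0.5409, 0.7178, 0.4384]
J4: z=[0.5409, 0.7178, 0.4384] o=[0.8825, 0.5806, 0.8642] → [0.2972, -0.0448, -0.2934, 0.5409, 0.7178, 0.4384]
q̇ = J⁺·V = [0.5200, 0.2350, 0.6050, -0.1020]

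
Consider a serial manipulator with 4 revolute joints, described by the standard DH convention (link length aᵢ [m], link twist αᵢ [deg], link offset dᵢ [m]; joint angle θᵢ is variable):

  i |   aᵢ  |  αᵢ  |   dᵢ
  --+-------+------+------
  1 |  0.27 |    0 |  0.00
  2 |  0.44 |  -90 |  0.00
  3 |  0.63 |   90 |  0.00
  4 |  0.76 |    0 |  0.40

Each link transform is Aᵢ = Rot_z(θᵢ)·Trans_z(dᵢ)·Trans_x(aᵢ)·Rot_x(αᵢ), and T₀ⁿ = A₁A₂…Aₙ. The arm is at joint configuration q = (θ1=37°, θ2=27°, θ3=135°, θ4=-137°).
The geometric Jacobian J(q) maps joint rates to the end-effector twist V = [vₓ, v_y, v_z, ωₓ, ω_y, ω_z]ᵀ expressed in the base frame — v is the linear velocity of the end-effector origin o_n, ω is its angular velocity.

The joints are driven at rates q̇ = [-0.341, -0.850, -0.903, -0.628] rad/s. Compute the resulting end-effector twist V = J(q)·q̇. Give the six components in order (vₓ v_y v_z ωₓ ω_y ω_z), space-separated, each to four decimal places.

o_n = [0.9754, 0.5378, -0.3353]
J₁: ẑ×o_n = [-0.5378, 0.9754, 0.0000], ω = ẑ
J2: z=[0.0000, 0.0000, 1.0000] o=[0.2156, 0.1625, 0.0000] → [-0.3753, 0.7597, 0.0000, 0.0000, 0.0000, 1.0000]
J3: z=[-0.8988, 0.4384, 0.0000] o=[0.4085, 0.5580, 0.0000] → [-0.1470, -0.3014, -0.2304, -0.8988, 0.4384, 0.0000]
J4: z=[0.3100, 0.6355, -0.7071] o=[0.2132, 0.1576, -0.4455] → [0.3389, -0.5731, -0.3665, 0.3100, 0.6355, -0.7071]
V = J·q̇ = [0.4223, -0.3464, 0.4382, 0.6169, -0.7950, -0.7469]

0.4223 -0.3464 0.4382 0.6169 -0.7950 -0.7469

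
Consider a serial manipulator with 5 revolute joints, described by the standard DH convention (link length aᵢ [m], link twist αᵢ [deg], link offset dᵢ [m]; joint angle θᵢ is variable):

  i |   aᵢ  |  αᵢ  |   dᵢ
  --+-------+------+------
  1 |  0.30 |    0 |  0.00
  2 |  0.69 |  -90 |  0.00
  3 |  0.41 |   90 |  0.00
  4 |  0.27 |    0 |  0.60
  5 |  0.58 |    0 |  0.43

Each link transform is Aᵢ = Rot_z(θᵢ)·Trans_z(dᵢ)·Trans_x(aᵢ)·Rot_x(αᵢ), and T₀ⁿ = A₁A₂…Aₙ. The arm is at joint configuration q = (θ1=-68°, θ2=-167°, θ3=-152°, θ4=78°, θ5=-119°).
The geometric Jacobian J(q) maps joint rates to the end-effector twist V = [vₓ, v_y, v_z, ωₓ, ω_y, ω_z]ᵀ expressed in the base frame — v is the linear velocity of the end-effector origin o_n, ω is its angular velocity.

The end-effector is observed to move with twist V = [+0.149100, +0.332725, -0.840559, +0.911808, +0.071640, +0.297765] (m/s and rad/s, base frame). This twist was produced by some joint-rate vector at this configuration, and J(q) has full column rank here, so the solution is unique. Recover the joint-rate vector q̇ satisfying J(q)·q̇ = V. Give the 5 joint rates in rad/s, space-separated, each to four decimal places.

0.1930 0.9780 -0.7880 0.0590 0.9300

o_n = [0.5471, -0.6960, -0.4851]
J₁: ẑ×o_n = [0.6960, 0.5471, -0.0000], ω = ẑ
J2: z=[0.0000, 0.0000, 1.0000] o=[0.1124, -0.2782, 0.0000] → [0.4179, 0.4347, -0.0000, 0.0000, 0.0000, 1.0000]
J3: z=[-0.8192, -0.5736, 0.0000] o=[-0.2834, 0.2871, 0.0000] → [0.2782, -0.3974, 1.2816, -0.8192, -0.5736, 0.0000]
J4: z=[0.2693, -0.3846, -0.8829] o=[-0.0757, -0.0095, 0.1925] → [-0.3456, -0.3675, 0.0547, 0.2693, -0.3846, -0.8829]
J5: z=[0.2693, -0.3846, -0.8829] o=[-0.1021, -0.4323, -0.3109] → [-0.1659, -0.5263, 0.1786, 0.2693, -0.3846, -0.8829]
q̇ = J⁺·V = [0.1930, 0.9780, -0.7880, 0.0590, 0.9300]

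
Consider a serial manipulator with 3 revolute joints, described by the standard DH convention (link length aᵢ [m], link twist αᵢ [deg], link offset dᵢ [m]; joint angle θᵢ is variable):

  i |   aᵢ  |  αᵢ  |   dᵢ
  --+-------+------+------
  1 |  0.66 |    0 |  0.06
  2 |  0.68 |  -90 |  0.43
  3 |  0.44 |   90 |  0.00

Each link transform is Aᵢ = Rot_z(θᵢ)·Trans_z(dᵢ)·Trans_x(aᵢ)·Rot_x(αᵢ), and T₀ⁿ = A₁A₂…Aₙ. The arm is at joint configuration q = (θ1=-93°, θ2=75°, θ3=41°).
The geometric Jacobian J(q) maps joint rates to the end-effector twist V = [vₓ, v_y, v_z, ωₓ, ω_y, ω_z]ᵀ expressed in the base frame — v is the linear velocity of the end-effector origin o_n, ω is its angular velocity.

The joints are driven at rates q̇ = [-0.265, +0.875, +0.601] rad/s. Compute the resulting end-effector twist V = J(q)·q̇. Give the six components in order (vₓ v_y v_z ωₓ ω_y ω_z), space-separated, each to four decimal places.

-0.1489 0.6499 -0.1996 0.1857 0.5716 0.6100

o_n = [0.9280, -0.9718, 0.2013]
J₁: ẑ×o_n = [0.9718, 0.9280, -0.0000], ω = ẑ
J2: z=[0.0000, 0.0000, 1.0000] o=[-0.0345, -0.6591, 0.0600] → [0.3127, 0.9625, -0.0000, 0.0000, 0.0000, 1.0000]
J3: z=[0.3090, 0.9511, 0.0000] o=[0.6122, -0.8692, 0.4900] → [-0.2745, 0.0892, -0.3321, 0.3090, 0.9511, 0.0000]
V = J·q̇ = [-0.1489, 0.6499, -0.1996, 0.1857, 0.5716, 0.6100]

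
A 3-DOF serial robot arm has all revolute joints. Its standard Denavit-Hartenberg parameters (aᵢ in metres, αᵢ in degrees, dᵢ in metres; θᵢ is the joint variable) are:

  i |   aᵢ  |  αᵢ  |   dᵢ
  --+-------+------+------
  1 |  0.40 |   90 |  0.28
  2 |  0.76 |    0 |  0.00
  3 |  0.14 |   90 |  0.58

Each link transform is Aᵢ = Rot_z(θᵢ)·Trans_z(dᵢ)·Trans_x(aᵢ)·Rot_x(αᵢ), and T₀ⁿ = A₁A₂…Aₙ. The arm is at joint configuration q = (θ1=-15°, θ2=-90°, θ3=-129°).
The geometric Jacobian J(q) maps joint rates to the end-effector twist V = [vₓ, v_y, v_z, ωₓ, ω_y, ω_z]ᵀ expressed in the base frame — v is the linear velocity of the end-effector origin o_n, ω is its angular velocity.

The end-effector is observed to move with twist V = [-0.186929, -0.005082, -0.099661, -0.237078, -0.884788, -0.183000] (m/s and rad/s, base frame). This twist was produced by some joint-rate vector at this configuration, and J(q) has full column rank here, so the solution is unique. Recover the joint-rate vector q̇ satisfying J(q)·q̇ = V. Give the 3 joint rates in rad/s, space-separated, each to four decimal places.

o_n = [0.1312, -0.6356, -0.3919]
J₁: ẑ×o_n = [0.6356, 0.1312, -0.0000], ω = ẑ
J2: z=[-0.2588, -0.9659, 0.0000] o=[0.3864, -0.1035, 0.2800] → [0.6490, -0.1739, -0.1088, -0.2588, -0.9659, 0.0000]
J3: z=[-0.2588, -0.9659, 0.0000] o=[0.3864, -0.1035, -0.4800] → [-0.0851, 0.0228, -0.1088, -0.2588, -0.9659, 0.0000]
q̇ = J⁺·V = [-0.1830, 0.0100, 0.9060]

-0.1830 0.0100 0.9060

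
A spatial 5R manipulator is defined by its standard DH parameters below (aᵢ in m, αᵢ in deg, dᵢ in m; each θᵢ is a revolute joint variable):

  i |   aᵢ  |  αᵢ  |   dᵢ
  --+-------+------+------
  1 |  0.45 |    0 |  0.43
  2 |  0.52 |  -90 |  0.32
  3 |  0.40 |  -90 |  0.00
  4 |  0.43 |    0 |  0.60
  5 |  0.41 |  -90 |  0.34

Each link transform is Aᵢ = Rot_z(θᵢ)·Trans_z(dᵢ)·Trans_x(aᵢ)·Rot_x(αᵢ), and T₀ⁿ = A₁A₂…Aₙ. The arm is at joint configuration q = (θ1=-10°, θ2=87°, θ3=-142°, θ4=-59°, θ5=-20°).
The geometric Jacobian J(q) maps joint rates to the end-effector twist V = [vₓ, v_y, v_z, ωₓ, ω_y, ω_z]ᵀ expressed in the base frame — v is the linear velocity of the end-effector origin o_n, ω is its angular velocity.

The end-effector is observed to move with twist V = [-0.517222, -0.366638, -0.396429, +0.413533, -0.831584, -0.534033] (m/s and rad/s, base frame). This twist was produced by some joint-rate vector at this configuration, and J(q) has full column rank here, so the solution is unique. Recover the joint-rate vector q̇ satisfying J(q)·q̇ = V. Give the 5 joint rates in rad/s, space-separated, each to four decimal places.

o_n = [-0.1850, 0.6286, 1.9215]
J₁: ẑ×o_n = [-0.6286, -0.1850, 0.0000], ω = ẑ
J2: z=[0.0000, 0.0000, 1.0000] o=[0.4432, -0.0781, 0.4300] → [-0.7068, -0.6282, 0.0000, 0.0000, 0.0000, 1.0000]
J3: z=[-0.9744, 0.2250, 0.0000] o=[0.5601, 0.4285, 0.7500] → [0.2635, 1.1415, -0.0274, -0.9744, 0.2250, 0.0000]
J4: z=[0.1385, 0.5999, 0.7880] o=[0.4892, 0.1214, 0.9963] → [0.1553, -0.6594, 0.4747, 0.1385, 0.5999, 0.7880]
J5: z=[0.1385, 0.5999, 0.7880] o=[0.1739, 0.3942, 1.6054] → [0.0049, -0.3266, 0.2478, 0.1385, 0.5999, 0.7880]
q̇ = J⁺·V = [-0.0320, 0.4160, -0.5900, -0.5460, -0.6190]

-0.0320 0.4160 -0.5900 -0.5460 -0.6190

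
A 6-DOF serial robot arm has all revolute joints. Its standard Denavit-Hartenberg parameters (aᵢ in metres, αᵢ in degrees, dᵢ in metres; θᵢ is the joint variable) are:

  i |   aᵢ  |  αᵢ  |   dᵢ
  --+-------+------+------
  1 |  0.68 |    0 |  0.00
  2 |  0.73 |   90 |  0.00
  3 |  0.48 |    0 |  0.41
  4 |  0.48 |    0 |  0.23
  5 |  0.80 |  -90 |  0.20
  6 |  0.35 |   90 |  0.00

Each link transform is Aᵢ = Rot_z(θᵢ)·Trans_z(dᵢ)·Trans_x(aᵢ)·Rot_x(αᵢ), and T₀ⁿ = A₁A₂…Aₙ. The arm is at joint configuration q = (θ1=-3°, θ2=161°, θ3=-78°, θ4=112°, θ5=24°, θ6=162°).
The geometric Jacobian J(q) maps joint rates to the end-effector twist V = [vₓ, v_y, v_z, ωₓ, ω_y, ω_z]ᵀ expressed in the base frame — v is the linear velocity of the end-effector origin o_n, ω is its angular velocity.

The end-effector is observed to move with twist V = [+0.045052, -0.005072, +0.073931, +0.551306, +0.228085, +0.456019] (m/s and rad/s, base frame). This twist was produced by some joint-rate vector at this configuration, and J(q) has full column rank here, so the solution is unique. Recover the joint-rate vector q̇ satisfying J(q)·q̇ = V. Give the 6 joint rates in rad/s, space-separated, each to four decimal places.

0.1950 -0.0050 -0.0380 0.0890 0.3670 0.5020

o_n = [-0.4146, 1.1956, 0.1951]
J₁: ẑ×o_n = [-1.1956, -0.4146, 0.0000], ω = ẑ
J2: z=[0.0000, 0.0000, 1.0000] o=[0.6791, -0.0356, 0.0000] → [-1.2312, -1.0937, 0.0000, 0.0000, 0.0000, 1.0000]
J3: z=[0.3746, 0.9272, 0.0000] o=[0.0022, 0.2379, 0.0000] → [0.1808, -0.0731, 0.7453, 0.3746, 0.9272, 0.0000]
J4: z=[0.3746, 0.9272, 0.0000] o=[0.0633, 0.6554, -0.4695] → [0.6162, -0.2489, 0.6455, 0.3746, 0.9272, 0.0000]
J5: z=[0.3746, 0.9272, 0.0000] o=[-0.2195, 1.0177, -0.2011] → [0.3673, -0.1484, 0.2475, 0.3746, 0.9272, 0.0000]
J6: z=[0.7863, -0.3177, 0.5299] o=[-0.5377, 1.3620, 0.4773] → [0.1778, 0.2872, -0.0917, 0.7863, -0.3177, 0.5299]
q̇ = J⁺·V = [0.1950, -0.0050, -0.0380, 0.0890, 0.3670, 0.5020]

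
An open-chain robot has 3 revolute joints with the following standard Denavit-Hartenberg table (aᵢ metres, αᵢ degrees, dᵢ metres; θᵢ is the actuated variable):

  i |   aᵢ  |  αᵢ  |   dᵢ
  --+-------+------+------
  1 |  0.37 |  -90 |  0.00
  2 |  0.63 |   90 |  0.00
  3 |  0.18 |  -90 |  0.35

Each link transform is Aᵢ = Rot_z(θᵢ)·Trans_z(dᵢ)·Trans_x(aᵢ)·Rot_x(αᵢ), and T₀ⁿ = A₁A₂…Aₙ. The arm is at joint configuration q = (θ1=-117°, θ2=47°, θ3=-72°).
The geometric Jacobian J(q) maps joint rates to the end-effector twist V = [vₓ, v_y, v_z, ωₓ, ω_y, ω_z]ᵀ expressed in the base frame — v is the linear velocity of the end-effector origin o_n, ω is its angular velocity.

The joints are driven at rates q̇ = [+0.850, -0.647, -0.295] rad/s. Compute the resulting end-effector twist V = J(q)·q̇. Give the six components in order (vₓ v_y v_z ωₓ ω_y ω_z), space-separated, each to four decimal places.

0.6860 -0.6650 0.5051 -0.4785 0.4860 0.6488

o_n = [-0.6490, -0.8967, -0.2627]
J₁: ẑ×o_n = [0.8967, -0.6490, 0.0000], ω = ẑ
J2: z=[0.8910, -0.4540, 0.0000] o=[-0.1680, -0.3297, 0.0000] → [0.1193, 0.2341, -0.7236, 0.8910, -0.4540, 0.0000]
J3: z=[-0.3320, -0.6516, 0.6820] o=[-0.3630, -0.7125, -0.4608] → [-0.0034, -0.1293, -0.1252, -0.3320, -0.6516, 0.6820]
V = J·q̇ = [0.6860, -0.6650, 0.5051, -0.4785, 0.4860, 0.6488]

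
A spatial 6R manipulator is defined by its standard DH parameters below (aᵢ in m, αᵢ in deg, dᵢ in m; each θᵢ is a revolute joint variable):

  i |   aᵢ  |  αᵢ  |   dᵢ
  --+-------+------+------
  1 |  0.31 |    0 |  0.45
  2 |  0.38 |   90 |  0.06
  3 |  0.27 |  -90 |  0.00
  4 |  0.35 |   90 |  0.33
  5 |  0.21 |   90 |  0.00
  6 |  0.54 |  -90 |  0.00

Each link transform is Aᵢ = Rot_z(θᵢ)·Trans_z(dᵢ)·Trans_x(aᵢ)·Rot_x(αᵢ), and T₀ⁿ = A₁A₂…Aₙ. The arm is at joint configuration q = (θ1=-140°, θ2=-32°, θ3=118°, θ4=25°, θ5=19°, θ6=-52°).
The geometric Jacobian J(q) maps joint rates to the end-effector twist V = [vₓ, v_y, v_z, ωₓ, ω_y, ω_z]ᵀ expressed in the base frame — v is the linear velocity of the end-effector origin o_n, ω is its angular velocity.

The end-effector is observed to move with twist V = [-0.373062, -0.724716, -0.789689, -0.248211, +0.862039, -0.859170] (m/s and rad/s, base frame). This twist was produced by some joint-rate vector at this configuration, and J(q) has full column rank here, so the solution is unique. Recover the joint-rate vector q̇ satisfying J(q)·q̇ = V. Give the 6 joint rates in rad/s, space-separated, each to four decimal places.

o_n = [0.3391, -0.8759, 1.0423]
J₁: ẑ×o_n = [0.8759, 0.3391, -0.0000], ω = ẑ
J2: z=[0.0000, 0.0000, 1.0000] o=[-0.2375, -0.1993, 0.4500] → [0.6767, 0.5766, -0.0000, 0.0000, 0.0000, 1.0000]
J3: z=[-0.1392, 0.9903, 0.0000] o=[-0.6138, -0.2521, 0.5100] → [0.5271, 0.0741, -0.8568, -0.1392, 0.9903, 0.0000]
J4: z=[0.8744, 0.1229, -0.4695] o=[-0.4883, -0.2345, 0.7484] → [-0.2650, -0.6454, -0.6625, 0.8744, 0.1229, -0.4695]
J5: z=[0.0703, 0.9251, 0.3731] o=[-0.0317, -0.3197, 0.8735] → [0.3637, 0.1265, -0.3821, 0.0703, 0.9251, 0.3731]
J6: z=[-0.6704, -0.2332, 0.7044] o=[0.1235, -0.3826, 1.0003] → [0.3377, 0.1800, 0.3810, -0.6704, -0.2332, 0.7044]
q̇ = J⁺·V = [-0.6950, -0.6690, 0.8070, 0.5700, 0.2370, 0.9710]

-0.6950 -0.6690 0.8070 0.5700 0.2370 0.9710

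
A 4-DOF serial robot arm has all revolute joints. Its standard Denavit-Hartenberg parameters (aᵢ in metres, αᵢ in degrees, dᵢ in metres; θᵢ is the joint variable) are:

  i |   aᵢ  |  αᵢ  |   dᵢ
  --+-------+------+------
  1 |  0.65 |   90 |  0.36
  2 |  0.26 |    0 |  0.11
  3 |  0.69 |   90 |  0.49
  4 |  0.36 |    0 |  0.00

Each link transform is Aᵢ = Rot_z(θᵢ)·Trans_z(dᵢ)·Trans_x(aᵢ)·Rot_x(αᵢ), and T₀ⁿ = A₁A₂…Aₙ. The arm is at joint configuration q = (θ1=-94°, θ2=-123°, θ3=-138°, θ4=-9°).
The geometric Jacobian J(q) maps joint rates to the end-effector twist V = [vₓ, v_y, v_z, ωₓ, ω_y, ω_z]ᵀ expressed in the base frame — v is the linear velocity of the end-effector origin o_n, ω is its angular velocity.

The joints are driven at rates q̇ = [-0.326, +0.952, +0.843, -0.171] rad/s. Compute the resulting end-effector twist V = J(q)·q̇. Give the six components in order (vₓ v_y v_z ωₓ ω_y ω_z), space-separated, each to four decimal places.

0.0756 1.8210 -0.4379 -1.7788 0.2937 -0.3528

o_n = [-0.5664, -0.3061, 1.1746]
J₁: ẑ×o_n = [0.3061, -0.5664, 0.0000], ω = ẑ
J2: z=[-0.9976, 0.0698, 0.0000] o=[-0.0453, -0.6484, 0.3600] → [0.0568, 0.8127, -0.3052, -0.9976, 0.0698, 0.0000]
J3: z=[-0.9976, 0.0698, 0.0000] o=[-0.1452, -0.4995, 0.1419] → [0.0720, 1.0302, -0.1636, -0.9976, 0.0698, 0.0000]
J4: z=[-0.0689, -0.9853, 0.1564] o=[-0.6265, -0.3576, 0.8235] → [-0.3541, 0.0336, 0.0556, -0.0689, -0.9853, 0.1564]
V = J·q̇ = [0.0756, 1.8210, -0.4379, -1.7788, 0.2937, -0.3528]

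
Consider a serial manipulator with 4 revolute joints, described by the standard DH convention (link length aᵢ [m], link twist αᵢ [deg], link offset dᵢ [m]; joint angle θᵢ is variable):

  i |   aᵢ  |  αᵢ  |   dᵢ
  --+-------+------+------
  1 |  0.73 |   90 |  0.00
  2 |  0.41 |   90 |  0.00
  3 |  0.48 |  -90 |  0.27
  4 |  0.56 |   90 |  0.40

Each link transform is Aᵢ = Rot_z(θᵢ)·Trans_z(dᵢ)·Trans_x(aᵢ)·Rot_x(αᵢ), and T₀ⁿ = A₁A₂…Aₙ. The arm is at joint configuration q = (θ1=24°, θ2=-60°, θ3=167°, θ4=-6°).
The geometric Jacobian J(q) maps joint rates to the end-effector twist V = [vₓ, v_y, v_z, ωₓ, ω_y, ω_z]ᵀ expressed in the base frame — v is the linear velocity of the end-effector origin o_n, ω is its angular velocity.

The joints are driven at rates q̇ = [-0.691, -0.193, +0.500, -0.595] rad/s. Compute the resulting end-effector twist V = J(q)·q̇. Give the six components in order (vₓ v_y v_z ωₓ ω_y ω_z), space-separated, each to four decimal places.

o_n = [0.0280, 0.1838, 0.4336]
J₁: ẑ×o_n = [-0.1838, 0.0280, 0.0000], ω = ẑ
J2: z=[0.4067, -0.9135, 0.0000] o=[0.6669, 0.2969, 0.0000] → [-0.3961, -0.1764, -0.6297, 0.4067, -0.9135, 0.0000]
J3: z=[-0.7912, -0.3522, -0.5000] o=[0.8542, 0.3803, -0.3551] → [-0.3761, 1.0370, -0.1355, -0.7912, -0.3522, -0.5000]
J4: z=[-0.4991, 0.8444, 0.1948] o=[0.4708, 0.0914, -0.0850] → [0.4199, 0.1725, 0.3279, -0.4991, 0.8444, 0.1948]
V = J·q̇ = [-0.2345, 0.4305, -0.1413, -0.1771, -0.5022, -1.0569]

-0.2345 0.4305 -0.1413 -0.1771 -0.5022 -1.0569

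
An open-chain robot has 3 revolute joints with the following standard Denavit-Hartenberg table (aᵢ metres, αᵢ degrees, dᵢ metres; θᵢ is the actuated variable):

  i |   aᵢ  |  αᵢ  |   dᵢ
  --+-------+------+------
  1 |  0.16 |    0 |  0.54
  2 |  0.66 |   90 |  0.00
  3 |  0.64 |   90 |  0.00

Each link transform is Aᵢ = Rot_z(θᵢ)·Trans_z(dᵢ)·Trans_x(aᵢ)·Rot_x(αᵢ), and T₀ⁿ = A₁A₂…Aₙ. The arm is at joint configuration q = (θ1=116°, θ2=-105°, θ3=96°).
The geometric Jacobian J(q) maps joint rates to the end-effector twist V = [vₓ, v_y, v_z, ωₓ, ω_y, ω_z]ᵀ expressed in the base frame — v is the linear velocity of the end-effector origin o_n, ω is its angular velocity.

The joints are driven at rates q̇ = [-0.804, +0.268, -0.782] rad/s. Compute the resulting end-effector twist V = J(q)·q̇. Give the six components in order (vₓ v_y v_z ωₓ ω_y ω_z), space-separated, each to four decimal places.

o_n = [0.5121, 0.2570, 1.1765]
J₁: ẑ×o_n = [-0.2570, 0.5121, 0.0000], ω = ẑ
J2: z=[0.0000, 0.0000, 1.0000] o=[-0.0701, 0.1438, 0.5400] → [-0.1132, 0.5822, 0.0000, 0.0000, 0.0000, 1.0000]
J3: z=[0.1908, -0.9816, 0.0000] o=[0.5777, 0.2697, 0.5400] → [-0.6248, -0.1214, -0.0669, 0.1908, -0.9816, 0.0000]
V = J·q̇ = [0.6649, -0.1607, 0.0523, -0.1492, 0.7676, -0.5360]

0.6649 -0.1607 0.0523 -0.1492 0.7676 -0.5360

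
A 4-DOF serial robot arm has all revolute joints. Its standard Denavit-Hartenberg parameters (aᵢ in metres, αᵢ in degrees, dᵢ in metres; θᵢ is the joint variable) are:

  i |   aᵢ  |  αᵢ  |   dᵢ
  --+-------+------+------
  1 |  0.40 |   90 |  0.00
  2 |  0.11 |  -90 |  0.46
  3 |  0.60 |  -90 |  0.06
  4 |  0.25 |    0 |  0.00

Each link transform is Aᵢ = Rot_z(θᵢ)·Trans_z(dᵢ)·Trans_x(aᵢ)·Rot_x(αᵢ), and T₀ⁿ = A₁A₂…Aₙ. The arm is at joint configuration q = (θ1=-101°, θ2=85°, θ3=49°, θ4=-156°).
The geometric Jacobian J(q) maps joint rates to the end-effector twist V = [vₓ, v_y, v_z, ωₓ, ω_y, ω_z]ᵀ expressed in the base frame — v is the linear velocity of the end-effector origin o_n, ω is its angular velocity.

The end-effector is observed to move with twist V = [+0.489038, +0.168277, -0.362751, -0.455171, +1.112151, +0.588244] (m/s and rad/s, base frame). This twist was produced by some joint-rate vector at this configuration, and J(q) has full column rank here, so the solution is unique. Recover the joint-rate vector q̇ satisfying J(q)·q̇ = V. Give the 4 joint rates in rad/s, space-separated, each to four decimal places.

o_n = [-0.2277, -0.2306, 0.3665]
J₁: ẑ×o_n = [0.2306, -0.2277, 0.0000], ω = ẑ
J2: z=[-0.9816, 0.1908, 0.0000] o=[-0.0763, -0.3927, 0.0000] → [0.0699, 0.3598, -0.1302, -0.9816, 0.1908, 0.0000]
J3: z=[0.1901, 0.9779, 0.0872] o=[-0.5297, -0.3143, 0.1096] → [0.2440, -0.0225, -0.2794, 0.1901, 0.9779, 0.0872]
J4: z=[0.6566, -0.0606, -0.7518] o=[-0.0803, -0.3757, 0.5069] → [0.1176, 0.2030, 0.0864, 0.6566, -0.0606, -0.7518]
q̇ = J⁺·V = [0.6920, 0.8250, 0.9920, 0.2530]

0.6920 0.8250 0.9920 0.2530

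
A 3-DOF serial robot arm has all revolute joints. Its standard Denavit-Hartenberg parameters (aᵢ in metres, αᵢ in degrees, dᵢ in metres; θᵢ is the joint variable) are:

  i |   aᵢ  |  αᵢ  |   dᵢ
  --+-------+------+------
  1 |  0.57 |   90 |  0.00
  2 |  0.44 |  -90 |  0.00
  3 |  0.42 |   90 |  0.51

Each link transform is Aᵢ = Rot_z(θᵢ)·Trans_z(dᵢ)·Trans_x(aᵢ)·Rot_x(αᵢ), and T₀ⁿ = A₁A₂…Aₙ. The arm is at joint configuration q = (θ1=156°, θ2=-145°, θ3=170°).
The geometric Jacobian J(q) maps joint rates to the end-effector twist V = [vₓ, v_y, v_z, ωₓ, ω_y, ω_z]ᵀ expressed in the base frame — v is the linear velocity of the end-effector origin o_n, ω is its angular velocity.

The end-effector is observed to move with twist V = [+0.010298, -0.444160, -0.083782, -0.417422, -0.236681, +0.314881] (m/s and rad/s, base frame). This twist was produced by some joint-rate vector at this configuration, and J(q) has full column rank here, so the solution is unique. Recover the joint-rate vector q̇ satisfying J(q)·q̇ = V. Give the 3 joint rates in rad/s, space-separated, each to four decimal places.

o_n = [-0.7979, 0.2754, -0.4329]
J₁: ẑ×o_n = [-0.2754, -0.7979, 0.0000], ω = ẑ
J2: z=[0.4067, 0.9135, 0.0000] o=[-0.5207, 0.2318, 0.0000] → [-0.3955, 0.1761, 0.2709, 0.4067, 0.9135, 0.0000]
J3: z=[-0.5240, 0.2333, -0.8192] o=[-0.1915, 0.0852, -0.2524] → [0.1137, 0.4022, 0.0418, -0.5240, 0.2333, -0.8192]
q̇ = J⁺·V = [0.7220, -0.3860, 0.4970]

0.7220 -0.3860 0.4970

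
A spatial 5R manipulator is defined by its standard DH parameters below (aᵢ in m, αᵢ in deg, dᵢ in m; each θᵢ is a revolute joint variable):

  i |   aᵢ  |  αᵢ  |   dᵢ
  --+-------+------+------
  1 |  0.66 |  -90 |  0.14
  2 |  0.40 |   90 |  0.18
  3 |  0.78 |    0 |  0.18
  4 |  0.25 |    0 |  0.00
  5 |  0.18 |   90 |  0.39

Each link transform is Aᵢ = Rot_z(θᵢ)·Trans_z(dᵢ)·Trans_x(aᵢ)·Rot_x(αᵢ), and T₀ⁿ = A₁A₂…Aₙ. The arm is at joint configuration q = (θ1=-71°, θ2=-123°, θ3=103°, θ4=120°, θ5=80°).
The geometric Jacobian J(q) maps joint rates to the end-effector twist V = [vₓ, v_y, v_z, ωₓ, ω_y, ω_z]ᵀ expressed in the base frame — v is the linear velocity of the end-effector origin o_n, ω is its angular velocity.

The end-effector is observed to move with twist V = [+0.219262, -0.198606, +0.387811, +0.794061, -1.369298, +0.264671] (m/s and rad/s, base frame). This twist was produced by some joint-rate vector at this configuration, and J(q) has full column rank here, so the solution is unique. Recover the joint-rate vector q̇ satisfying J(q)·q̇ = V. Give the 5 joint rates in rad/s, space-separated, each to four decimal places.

o_n = [0.6193, 0.1013, -0.0533]
J₁: ẑ×o_n = [-0.1013, 0.6193, 0.0000], ω = ẑ
J2: z=[0.9455, 0.3256, 0.0000] o=[0.2149, -0.6240, 0.1400] → [-0.0629, 0.1827, 0.5541, 0.9455, 0.3256, 0.0000]
J3: z=[-0.2730, 0.7930, -0.5446] o=[0.3141, -0.3595, 0.4755] → [-0.1683, -0.3106, -0.3678, -0.2730, 0.7930, -0.5446]
J4: z=[-0.2730, 0.7930, -0.5446] o=[1.0147, -0.0596, 0.2303] → [-0.1372, 0.1379, 0.2696, -0.2730, 0.7930, -0.5446]
J5: z=[-0.2730, 0.7930, -0.5446] o=[0.8859, -0.2093, 0.0769] → [0.0659, 0.1097, 0.1266, -0.2730, 0.7930, -0.5446]
q̇ = J⁺·V = [-0.7440, 0.3050, -0.9920, -0.2600, -0.6000]

-0.7440 0.3050 -0.9920 -0.2600 -0.6000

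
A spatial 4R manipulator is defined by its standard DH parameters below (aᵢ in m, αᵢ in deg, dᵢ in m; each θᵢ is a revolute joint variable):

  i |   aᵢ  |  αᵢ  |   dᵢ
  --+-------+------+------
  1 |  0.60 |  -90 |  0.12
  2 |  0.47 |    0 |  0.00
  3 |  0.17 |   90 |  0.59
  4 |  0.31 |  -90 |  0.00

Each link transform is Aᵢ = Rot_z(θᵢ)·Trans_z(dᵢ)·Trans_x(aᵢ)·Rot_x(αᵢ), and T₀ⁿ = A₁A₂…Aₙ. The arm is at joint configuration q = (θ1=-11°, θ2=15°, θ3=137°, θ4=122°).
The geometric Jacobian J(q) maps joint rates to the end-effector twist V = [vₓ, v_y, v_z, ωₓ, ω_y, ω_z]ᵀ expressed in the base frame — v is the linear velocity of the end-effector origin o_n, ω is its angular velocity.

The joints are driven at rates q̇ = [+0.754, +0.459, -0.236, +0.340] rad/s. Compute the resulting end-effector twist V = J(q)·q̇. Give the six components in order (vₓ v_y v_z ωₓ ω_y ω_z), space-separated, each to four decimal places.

o_n = [1.1924, 0.6371, -0.0043]
J₁: ẑ×o_n = [-0.6371, 1.1924, 0.0000], ω = ẑ
J2: z=[0.1908, 0.9816, 0.0000] o=[0.5890, -0.1145, 0.1200] → [-0.1220, 0.0237, -0.4489, 0.1908, 0.9816, 0.0000]
J3: z=[0.1908, 0.9816, 0.0000] o=[1.0346, -0.2011, -0.0016] → [-0.0026, 0.0005, 0.0051, 0.1908, 0.9816, 0.0000]
J4: z=[0.4608, -0.0896, -0.8829] o=[0.9999, 0.4067, -0.0815] → [0.1965, -0.2055, 0.1234, 0.4608, -0.0896, -0.8829]
V = J·q̇ = [-0.4689, 0.8400, -0.1653, 0.1992, 0.1884, 0.4538]

-0.4689 0.8400 -0.1653 0.1992 0.1884 0.4538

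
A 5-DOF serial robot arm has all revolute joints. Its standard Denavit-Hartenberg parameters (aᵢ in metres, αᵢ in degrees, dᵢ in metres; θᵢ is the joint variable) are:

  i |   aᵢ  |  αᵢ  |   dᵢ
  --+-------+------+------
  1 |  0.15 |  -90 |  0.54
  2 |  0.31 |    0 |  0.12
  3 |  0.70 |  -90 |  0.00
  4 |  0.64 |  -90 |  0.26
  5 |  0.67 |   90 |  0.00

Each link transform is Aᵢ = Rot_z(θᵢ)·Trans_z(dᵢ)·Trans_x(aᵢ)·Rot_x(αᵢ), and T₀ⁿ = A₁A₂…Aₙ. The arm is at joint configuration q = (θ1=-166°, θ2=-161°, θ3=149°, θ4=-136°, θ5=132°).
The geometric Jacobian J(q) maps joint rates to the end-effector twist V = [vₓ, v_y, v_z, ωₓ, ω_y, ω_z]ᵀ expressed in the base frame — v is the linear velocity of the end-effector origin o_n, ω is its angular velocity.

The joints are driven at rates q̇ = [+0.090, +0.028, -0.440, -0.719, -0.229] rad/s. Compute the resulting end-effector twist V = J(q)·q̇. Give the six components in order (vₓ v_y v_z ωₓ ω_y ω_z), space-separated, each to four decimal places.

0.3515 0.0750 0.2778 0.1565 0.6334 0.7602

o_n = [-0.2854, -0.3321, 0.9905]
J₁: ẑ×o_n = [0.3321, -0.2854, 0.0000], ω = ẑ
J2: z=[0.2419, -0.9703, 0.0000] o=[-0.1455, -0.0363, 0.5400] → [-0.4371, -0.1090, -0.2073, 0.2419, -0.9703, 0.0000]
J3: z=[0.2419, -0.9703, 0.0000] o=[0.1679, -0.0818, 0.6409] → [-0.3392, -0.0846, -0.5004, 0.2419, -0.9703, 0.0000]
J4: z=[-0.2017, -0.0503, -0.9781] o=[-0.4965, -0.2475, 0.7865] → [-0.0930, -0.1653, 0.0277, -0.2017, -0.0503, -0.9781]
J5: z=[-0.4853, -0.8624, 0.1444] o=[-0.0044, -0.5830, 0.4364] → [-0.5140, 0.2283, -0.3641, -0.4853, -0.8624, 0.1444]
V = J·q̇ = [0.3515, 0.0750, 0.2778, 0.1565, 0.6334, 0.7602]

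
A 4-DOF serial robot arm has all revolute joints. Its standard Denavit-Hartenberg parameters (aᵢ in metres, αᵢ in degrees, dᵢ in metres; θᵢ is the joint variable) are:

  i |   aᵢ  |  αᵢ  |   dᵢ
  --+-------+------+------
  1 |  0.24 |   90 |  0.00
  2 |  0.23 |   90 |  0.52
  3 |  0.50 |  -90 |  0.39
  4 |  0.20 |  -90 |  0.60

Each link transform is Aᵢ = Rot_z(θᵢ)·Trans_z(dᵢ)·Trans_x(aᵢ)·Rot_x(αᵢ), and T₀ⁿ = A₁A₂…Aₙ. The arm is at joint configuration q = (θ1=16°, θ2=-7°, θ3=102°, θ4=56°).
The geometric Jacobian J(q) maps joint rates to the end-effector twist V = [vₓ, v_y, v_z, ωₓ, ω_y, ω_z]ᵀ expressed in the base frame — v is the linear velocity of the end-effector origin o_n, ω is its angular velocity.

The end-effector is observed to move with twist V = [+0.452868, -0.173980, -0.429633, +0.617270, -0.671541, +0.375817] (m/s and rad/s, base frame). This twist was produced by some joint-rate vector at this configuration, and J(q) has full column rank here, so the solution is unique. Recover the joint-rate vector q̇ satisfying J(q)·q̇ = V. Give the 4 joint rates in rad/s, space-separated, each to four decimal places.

o_n = [0.0165, -1.0290, -0.1635]
J₁: ẑ×o_n = [1.0290, 0.0165, -0.0000], ω = ẑ
J2: z=[0.2756, -0.9613, 0.0000] o=[0.2307, 0.0662, 0.0000] → [0.1572, 0.0451, -0.5078, 0.2756, -0.9613, 0.0000]
J3: z=[-0.1171, -0.0336, -0.9925] o=[0.5935, -0.3708, -0.0280] → [-0.6488, 0.5568, 0.0577, -0.1171, -0.0336, -0.9925]
J4: z=[-0.9906, -0.0677, 0.1192] o=[0.5834, -0.8824, -0.4025] → [0.0013, 0.1691, 0.1068, -0.9906, -0.0677, 0.1192]
q̇ = J⁺·V = [0.1650, 0.7350, -0.2590, -0.3880]

0.1650 0.7350 -0.2590 -0.3880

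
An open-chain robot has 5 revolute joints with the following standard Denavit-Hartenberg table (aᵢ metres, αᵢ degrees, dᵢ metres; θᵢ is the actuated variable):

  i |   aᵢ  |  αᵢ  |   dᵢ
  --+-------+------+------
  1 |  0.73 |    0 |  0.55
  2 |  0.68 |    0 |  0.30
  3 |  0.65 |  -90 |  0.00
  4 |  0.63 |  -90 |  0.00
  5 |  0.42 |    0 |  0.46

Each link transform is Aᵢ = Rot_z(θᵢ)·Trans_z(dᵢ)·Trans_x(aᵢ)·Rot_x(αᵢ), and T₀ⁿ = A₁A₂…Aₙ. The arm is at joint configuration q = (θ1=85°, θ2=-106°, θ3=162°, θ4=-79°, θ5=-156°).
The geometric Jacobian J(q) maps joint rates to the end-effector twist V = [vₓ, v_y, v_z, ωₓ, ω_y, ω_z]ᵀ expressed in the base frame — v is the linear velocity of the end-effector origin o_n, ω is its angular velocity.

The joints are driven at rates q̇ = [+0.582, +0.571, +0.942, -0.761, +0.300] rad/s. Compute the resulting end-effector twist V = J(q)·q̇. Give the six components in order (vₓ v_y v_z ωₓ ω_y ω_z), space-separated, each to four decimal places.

o_n = [-0.3016, 1.0736, 1.0040]
J₁: ẑ×o_n = [-1.0736, -0.3016, 0.0000], ω = ẑ
J2: z=[0.0000, 0.0000, 1.0000] o=[0.0636, 0.7272, 0.5500] → [-0.3464, -0.3653, 0.0000, 0.0000, 0.0000, 1.0000]
J3: z=[0.0000, 0.0000, 1.0000] o=[0.6985, 0.4835, 0.8500] → [-0.5900, -1.0001, 0.0000, 0.0000, 0.0000, 1.0000]
J4: z=[-0.6293, -0.7771, 0.0000] o=[0.1933, 0.8926, 0.8500] → [-0.1197, 0.0969, -0.4985, -0.6293, -0.7771, 0.0000]
J5: z=[-0.7629, 0.6178, -0.1908] o=[0.0999, 0.9682, 1.4684] → [-0.2668, -0.2777, 0.1677, -0.7629, 0.6178, -0.1908]
V = J·q̇ = [-1.3674, -1.4833, 0.4297, 0.2501, 0.7767, 2.0378]

-1.3674 -1.4833 0.4297 0.2501 0.7767 2.0378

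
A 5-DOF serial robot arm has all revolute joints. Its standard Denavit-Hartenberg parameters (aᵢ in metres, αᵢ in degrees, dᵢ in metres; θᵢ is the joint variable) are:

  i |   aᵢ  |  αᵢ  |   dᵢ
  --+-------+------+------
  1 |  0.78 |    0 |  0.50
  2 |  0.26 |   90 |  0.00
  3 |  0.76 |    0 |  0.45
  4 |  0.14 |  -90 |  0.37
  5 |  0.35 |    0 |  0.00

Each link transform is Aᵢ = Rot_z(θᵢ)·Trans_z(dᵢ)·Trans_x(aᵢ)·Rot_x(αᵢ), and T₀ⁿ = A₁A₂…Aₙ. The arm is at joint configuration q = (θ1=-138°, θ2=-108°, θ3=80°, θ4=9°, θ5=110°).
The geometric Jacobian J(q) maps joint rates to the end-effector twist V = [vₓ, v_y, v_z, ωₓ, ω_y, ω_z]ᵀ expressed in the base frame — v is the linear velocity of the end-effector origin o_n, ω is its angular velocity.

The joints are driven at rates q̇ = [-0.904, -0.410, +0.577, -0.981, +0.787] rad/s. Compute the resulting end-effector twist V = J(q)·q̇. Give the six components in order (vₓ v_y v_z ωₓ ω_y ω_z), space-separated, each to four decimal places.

o_n = [-0.2906, 0.0362, 1.2687]
J₁: ẑ×o_n = [-0.0362, -0.2906, 0.0000], ω = ẑ
J2: z=[0.0000, 0.0000, 1.0000] o=[-0.5797, -0.5219, 0.5000] → [-0.5582, 0.2891, 0.0000, 0.0000, 0.0000, 1.0000]
J3: z=[0.9135, 0.4067, 0.0000] o=[-0.6854, -0.2844, 0.5000] → [0.3127, -0.7023, 0.1323, 0.9135, 0.4067, 0.0000]
J4: z=[0.9135, 0.4067, 0.0000] o=[-0.3280, 0.0192, 1.2485] → [0.0083, -0.0185, 0.0004, 0.9135, 0.4067, 0.0000]
J5: z=[0.4067, -0.9134, 0.0175] o=[0.0090, 0.1719, 1.3884] → [0.1117, 0.0434, -0.3288, 0.4067, -0.9134, 0.0175]
V = J·q̇ = [0.5218, -0.2087, -0.1828, -0.0490, -0.8832, -1.3003]

0.5218 -0.2087 -0.1828 -0.0490 -0.8832 -1.3003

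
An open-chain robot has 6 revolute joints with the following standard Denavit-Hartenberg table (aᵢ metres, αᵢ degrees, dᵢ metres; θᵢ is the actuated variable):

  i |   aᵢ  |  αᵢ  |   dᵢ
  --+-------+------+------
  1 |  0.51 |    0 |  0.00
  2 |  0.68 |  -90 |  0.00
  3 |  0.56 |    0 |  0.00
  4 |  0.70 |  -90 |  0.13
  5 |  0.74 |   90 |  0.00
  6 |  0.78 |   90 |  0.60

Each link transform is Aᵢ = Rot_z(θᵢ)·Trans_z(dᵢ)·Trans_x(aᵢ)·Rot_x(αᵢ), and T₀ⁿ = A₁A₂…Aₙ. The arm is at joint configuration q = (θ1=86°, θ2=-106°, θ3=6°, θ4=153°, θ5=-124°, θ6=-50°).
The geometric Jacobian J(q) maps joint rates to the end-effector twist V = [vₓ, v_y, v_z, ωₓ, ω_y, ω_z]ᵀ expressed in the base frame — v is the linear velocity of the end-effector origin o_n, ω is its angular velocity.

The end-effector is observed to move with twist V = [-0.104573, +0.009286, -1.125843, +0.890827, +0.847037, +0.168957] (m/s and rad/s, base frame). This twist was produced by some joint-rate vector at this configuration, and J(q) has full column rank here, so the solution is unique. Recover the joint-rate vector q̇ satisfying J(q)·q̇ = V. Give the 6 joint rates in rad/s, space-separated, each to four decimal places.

-0.5510 -0.1350 0.7970 0.8550 0.6020 0.9860

o_n = [2.1121, 0.6295, -0.4402]
J₁: ẑ×o_n = [-0.6295, 2.1121, 0.0000], ω = ẑ
J2: z=[0.0000, 0.0000, 1.0000] o=[0.0356, 0.5088, 0.0000] → [-0.1207, 2.0765, 0.0000, 0.0000, 0.0000, 1.0000]
J3: z=[0.3420, 0.9397, 0.0000] o=[0.6746, 0.2762, 0.0000] → [-0.4136, 0.1506, -1.2300, 0.3420, 0.9397, 0.0000]
J4: z=[0.3420, 0.9397, 0.0000] o=[1.1979, 0.0857, -0.0585] → [-0.3586, 0.1305, -0.6731, 0.3420, 0.9397, 0.0000]
J5: z=[-0.3368, 0.1226, 0.9336] o=[0.6283, 0.4314, -0.3094] → [-0.2010, 1.3412, -0.2486, -0.3368, 0.1226, 0.9336]
J6: z=[0.5360, -0.7902, 0.2971] o=[1.2011, 0.8757, -0.1611] → [0.2937, 0.4203, 0.5878, 0.5360, -0.7902, 0.2971]
q̇ = J⁺·V = [-0.5510, -0.1350, 0.7970, 0.8550, 0.6020, 0.9860]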